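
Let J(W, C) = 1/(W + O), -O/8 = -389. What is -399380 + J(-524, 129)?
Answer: -1033595439/2588 ≈ -3.9938e+5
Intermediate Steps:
O = 3112 (O = -8*(-389) = 3112)
J(W, C) = 1/(3112 + W) (J(W, C) = 1/(W + 3112) = 1/(3112 + W))
-399380 + J(-524, 129) = -399380 + 1/(3112 - 524) = -399380 + 1/2588 = -1033595439/2588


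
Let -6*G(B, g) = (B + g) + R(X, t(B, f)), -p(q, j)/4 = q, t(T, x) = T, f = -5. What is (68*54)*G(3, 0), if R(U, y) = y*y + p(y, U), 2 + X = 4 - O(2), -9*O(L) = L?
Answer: 0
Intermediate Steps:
O(L) = -L/9
p(q, j) = -4*q
X = 20/9 (X = -2 + (4 - (-1)*2/9) = -2 + (4 - 1*(-2/9)) = -2 + (4 + 2/9) = -2 + 38/9 = 20/9 ≈ 2.2222)
R(U, y) = y**2 - 4*y (R(U, y) = y*y - 4*y = y**2 - 4*y)
G(B, g) = -B/6 - g/6 - B*(-4 + B)/6 (G(B, g) = -((B + g) + B*(-4 + B))/6 = -(B + g + B*(-4 + B))/6 = -B/6 - g/6 - B*(-4 + B)/6)
(68*54)*G(3, 0) = (68*54)*((1/2)*3 - 1/6*0 - 1/6*3**2) = 3672*(3/2 + 0 - 1/6*9) = 3672*(3/2 + 0 - 3/2) = 3672*0 = 0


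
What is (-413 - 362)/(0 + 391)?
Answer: -775/391 ≈ -1.9821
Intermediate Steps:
(-413 - 362)/(0 + 391) = -775/391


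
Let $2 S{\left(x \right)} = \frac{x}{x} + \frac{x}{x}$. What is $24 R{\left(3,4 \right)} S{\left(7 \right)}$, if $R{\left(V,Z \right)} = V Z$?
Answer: $288$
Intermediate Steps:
$S{\left(x \right)} = 1$ ($S{\left(x \right)} = \frac{\frac{x}{x} + \frac{x}{x}}{2} = \frac{1 + 1}{2} = \frac{1}{2} \cdot 2 = 1$)
$24 R{\left(3,4 \right)} S{\left(7 \right)} = 24 \cdot 3 \cdot 4 \cdot 1 = 24 \cdot 12 \cdot 1 = 288 \cdot 1 = 288$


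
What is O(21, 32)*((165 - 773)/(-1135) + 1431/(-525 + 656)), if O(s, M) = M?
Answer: 54522656/148685 ≈ 366.70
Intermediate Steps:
O(21, 32)*((165 - 773)/(-1135) + 1431/(-525 + 656)) = 32*((165 - 773)/(-1135) + 1431/(-525 + 656)) = 32*(-608*(-1/1135) + 1431/131) = 32*(608/1135 + 1431*(1/131)) = 32*(608/1135 + 1431/131) = 32*(1703833/148685) = 54522656/148685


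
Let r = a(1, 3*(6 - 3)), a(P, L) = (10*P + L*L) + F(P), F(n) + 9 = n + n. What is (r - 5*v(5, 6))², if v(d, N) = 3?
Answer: 4761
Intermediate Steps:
F(n) = -9 + 2*n (F(n) = -9 + (n + n) = -9 + 2*n)
a(P, L) = -9 + L² + 12*P (a(P, L) = (10*P + L*L) + (-9 + 2*P) = (10*P + L²) + (-9 + 2*P) = (L² + 10*P) + (-9 + 2*P) = -9 + L² + 12*P)
r = 84 (r = -9 + (3*(6 - 3))² + 12*1 = -9 + (3*3)² + 12 = -9 + 9² + 12 = -9 + 81 + 12 = 84)
(r - 5*v(5, 6))² = (84 - 5*3)² = (84 - 15)² = 69² = 4761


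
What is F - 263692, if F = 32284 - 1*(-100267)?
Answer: -131141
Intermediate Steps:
F = 132551 (F = 32284 + 100267 = 132551)
F - 263692 = 132551 - 263692 = -131141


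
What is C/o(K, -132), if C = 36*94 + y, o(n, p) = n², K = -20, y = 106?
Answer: 349/40 ≈ 8.7250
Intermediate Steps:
C = 3490 (C = 36*94 + 106 = 3384 + 106 = 3490)
C/o(K, -132) = 3490/((-20)²) = 3490/400 = 3490*(1/400) = 349/40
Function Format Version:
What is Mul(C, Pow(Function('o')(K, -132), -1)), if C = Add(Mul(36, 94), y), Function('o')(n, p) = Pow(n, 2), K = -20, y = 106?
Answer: Rational(349, 40) ≈ 8.7250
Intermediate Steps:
C = 3490 (C = Add(Mul(36, 94), 106) = Add(3384, 106) = 3490)
Mul(C, Pow(Function('o')(K, -132), -1)) = Mul(3490, Pow(Pow(-20, 2), -1)) = Mul(3490, Pow(400, -1)) = Mul(3490, Rational(1, 400)) = Rational(349, 40)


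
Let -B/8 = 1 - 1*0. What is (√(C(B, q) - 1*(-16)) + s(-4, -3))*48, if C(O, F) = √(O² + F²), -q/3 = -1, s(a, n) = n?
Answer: -144 + 48*√(16 + √73) ≈ 93.801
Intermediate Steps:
q = 3 (q = -3*(-1) = 3)
B = -8 (B = -8*(1 - 1*0) = -8*(1 + 0) = -8*1 = -8)
C(O, F) = √(F² + O²)
(√(C(B, q) - 1*(-16)) + s(-4, -3))*48 = (√(√(3² + (-8)²) - 1*(-16)) - 3)*48 = (√(√(9 + 64) + 16) - 3)*48 = (√(√73 + 16) - 3)*48 = (√(16 + √73) - 3)*48 = (-3 + √(16 + √73))*48 = -144 + 48*√(16 + √73)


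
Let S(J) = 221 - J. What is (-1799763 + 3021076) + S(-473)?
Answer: 1222007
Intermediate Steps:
(-1799763 + 3021076) + S(-473) = (-1799763 + 3021076) + (221 - 1*(-473)) = 1221313 + (221 + 473) = 1221313 + 694 = 1222007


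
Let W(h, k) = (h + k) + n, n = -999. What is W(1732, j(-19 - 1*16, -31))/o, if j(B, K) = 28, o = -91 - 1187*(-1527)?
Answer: 761/1812458 ≈ 0.00041987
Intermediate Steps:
o = 1812458 (o = -91 + 1812549 = 1812458)
W(h, k) = -999 + h + k (W(h, k) = (h + k) - 999 = -999 + h + k)
W(1732, j(-19 - 1*16, -31))/o = (-999 + 1732 + 28)/1812458 = 761*(1/1812458) = 761/1812458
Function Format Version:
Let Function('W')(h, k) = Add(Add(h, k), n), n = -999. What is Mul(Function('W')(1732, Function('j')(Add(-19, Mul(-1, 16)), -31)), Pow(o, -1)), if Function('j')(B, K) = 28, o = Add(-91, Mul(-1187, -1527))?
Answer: Rational(761, 1812458) ≈ 0.00041987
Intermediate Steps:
o = 1812458 (o = Add(-91, 1812549) = 1812458)
Function('W')(h, k) = Add(-999, h, k) (Function('W')(h, k) = Add(Add(h, k), -999) = Add(-999, h, k))
Mul(Function('W')(1732, Function('j')(Add(-19, Mul(-1, 16)), -31)), Pow(o, -1)) = Mul(Add(-999, 1732, 28), Pow(1812458, -1)) = Mul(761, Rational(1, 1812458)) = Rational(761, 1812458)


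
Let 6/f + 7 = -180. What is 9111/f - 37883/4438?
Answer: -630125072/2219 ≈ -2.8397e+5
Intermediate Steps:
f = -6/187 (f = 6/(-7 - 180) = 6/(-187) = 6*(-1/187) = -6/187 ≈ -0.032086)
9111/f - 37883/4438 = 9111/(-6/187) - 37883/4438 = 9111*(-187/6) - 37883*1/4438 = -567919/2 - 37883/4438 = -630125072/2219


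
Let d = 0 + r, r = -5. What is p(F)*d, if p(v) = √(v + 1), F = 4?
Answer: -5*√5 ≈ -11.180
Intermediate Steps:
d = -5 (d = 0 - 5 = -5)
p(v) = √(1 + v)
p(F)*d = √(1 + 4)*(-5) = √5*(-5) = -5*√5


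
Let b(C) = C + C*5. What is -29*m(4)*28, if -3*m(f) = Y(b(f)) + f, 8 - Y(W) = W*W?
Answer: -152656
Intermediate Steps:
b(C) = 6*C (b(C) = C + 5*C = 6*C)
Y(W) = 8 - W² (Y(W) = 8 - W*W = 8 - W²)
m(f) = -8/3 + 12*f² - f/3 (m(f) = -((8 - (6*f)²) + f)/3 = -((8 - 36*f²) + f)/3 = -(8 + f - 36*f²)/3 = -8/3 + 12*f² - f/3)
-29*m(4)*28 = -29*(-8/3 + 12*4² - ⅓*4)*28 = -29*(-8/3 + 12*16 - 4/3)*28 = -29*(-8/3 + 192 - 4/3)*28 = -29*188*28 = -5452*28 = -152656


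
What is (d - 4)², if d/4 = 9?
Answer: 1024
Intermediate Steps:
d = 36 (d = 4*9 = 36)
(d - 4)² = (36 - 4)² = 32² = 1024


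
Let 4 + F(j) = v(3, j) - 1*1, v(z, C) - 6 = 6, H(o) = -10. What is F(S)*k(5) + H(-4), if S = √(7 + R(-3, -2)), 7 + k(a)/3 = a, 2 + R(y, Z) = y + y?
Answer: -52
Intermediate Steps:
R(y, Z) = -2 + 2*y (R(y, Z) = -2 + (y + y) = -2 + 2*y)
k(a) = -21 + 3*a
v(z, C) = 12 (v(z, C) = 6 + 6 = 12)
S = I (S = √(7 + (-2 + 2*(-3))) = √(7 + (-2 - 6)) = √(7 - 8) = √(-1) = I ≈ 1.0*I)
F(j) = 7 (F(j) = -4 + (12 - 1*1) = -4 + (12 - 1) = -4 + 11 = 7)
F(S)*k(5) + H(-4) = 7*(-21 + 3*5) - 10 = 7*(-21 + 15) - 10 = 7*(-6) - 10 = -42 - 10 = -52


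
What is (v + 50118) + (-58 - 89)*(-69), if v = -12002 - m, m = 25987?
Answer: 22272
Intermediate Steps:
v = -37989 (v = -12002 - 1*25987 = -12002 - 25987 = -37989)
(v + 50118) + (-58 - 89)*(-69) = (-37989 + 50118) + (-58 - 89)*(-69) = 12129 - 147*(-69) = 12129 + 10143 = 22272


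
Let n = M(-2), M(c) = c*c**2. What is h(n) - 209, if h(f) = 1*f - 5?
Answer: -222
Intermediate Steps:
M(c) = c**3
n = -8 (n = (-2)**3 = -8)
h(f) = -5 + f (h(f) = f - 5 = -5 + f)
h(n) - 209 = (-5 - 8) - 209 = -13 - 209 = -222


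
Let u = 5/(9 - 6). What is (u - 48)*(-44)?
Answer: 6116/3 ≈ 2038.7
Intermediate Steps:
u = 5/3 ≈ 1.6667
(u - 48)*(-44) = (5/3 - 48)*(-44) = -139/3*(-44) = 6116/3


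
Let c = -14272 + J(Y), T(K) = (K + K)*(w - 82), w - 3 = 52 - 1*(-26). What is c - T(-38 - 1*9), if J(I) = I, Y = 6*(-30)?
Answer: -14546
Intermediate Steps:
Y = -180
w = 81 (w = 3 + (52 - 1*(-26)) = 3 + (52 + 26) = 3 + 78 = 81)
T(K) = -2*K (T(K) = (K + K)*(81 - 82) = (2*K)*(-1) = -2*K)
c = -14452 (c = -14272 - 180 = -14452)
c - T(-38 - 1*9) = -14452 - (-2)*(-38 - 1*9) = -14452 - (-2)*(-38 - 9) = -14452 - (-2)*(-47) = -14452 - 1*94 = -14452 - 94 = -14546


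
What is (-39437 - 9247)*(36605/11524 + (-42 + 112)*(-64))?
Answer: 627913026465/2881 ≈ 2.1795e+8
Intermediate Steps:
(-39437 - 9247)*(36605/11524 + (-42 + 112)*(-64)) = -48684*(36605*(1/11524) + 70*(-64)) = -48684*(36605/11524 - 4480) = -48684*(-51590915/11524) = 627913026465/2881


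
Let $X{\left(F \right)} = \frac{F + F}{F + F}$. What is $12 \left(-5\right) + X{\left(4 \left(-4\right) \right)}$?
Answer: $-59$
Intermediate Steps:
$X{\left(F \right)} = 1$ ($X{\left(F \right)} = \frac{2 F}{2 F} = 2 F \frac{1}{2 F} = 1$)
$12 \left(-5\right) + X{\left(4 \left(-4\right) \right)} = 12 \left(-5\right) + 1 = -60 + 1 = -59$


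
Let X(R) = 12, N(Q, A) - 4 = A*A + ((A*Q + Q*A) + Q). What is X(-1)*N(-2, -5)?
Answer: 564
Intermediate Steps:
N(Q, A) = 4 + Q + A² + 2*A*Q (N(Q, A) = 4 + (A*A + ((A*Q + Q*A) + Q)) = 4 + (A² + ((A*Q + A*Q) + Q)) = 4 + (A² + (2*A*Q + Q)) = 4 + (A² + (Q + 2*A*Q)) = 4 + (Q + A² + 2*A*Q) = 4 + Q + A² + 2*A*Q)
X(-1)*N(-2, -5) = 12*(4 - 2 + (-5)² + 2*(-5)*(-2)) = 12*(4 - 2 + 25 + 20) = 12*47 = 564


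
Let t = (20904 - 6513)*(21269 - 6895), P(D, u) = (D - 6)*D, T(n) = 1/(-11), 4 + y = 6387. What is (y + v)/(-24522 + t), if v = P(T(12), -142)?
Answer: 128735/4171106192 ≈ 3.0864e-5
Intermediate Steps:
y = 6383 (y = -4 + 6387 = 6383)
T(n) = -1/11
P(D, u) = D*(-6 + D) (P(D, u) = (-6 + D)*D = D*(-6 + D))
t = 206856234 (t = 14391*14374 = 206856234)
v = 67/121 (v = -(-6 - 1/11)/11 = -1/11*(-67/11) = 67/121 ≈ 0.55372)
(y + v)/(-24522 + t) = (6383 + 67/121)/(-24522 + 206856234) = (772410/121)/206831712 = (772410/121)*(1/206831712) = 128735/4171106192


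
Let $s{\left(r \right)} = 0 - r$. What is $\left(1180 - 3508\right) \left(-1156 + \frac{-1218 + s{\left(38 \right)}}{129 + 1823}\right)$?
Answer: $\frac{164252622}{61} \approx 2.6927 \cdot 10^{6}$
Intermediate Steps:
$s{\left(r \right)} = - r$
$\left(1180 - 3508\right) \left(-1156 + \frac{-1218 + s{\left(38 \right)}}{129 + 1823}\right) = \left(1180 - 3508\right) \left(-1156 + \frac{-1218 - 38}{129 + 1823}\right) = - 2328 \left(-1156 + \frac{-1218 - 38}{1952}\right) = - 2328 \left(-1156 - \frac{157}{244}\right) = \left(-2328\right) \left(- \frac{282221}{244}\right) = \frac{164252622}{61}$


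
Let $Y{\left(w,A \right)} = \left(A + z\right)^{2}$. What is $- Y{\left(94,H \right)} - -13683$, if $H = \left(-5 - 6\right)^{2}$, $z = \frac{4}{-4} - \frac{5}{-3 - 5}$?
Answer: $- \frac{55513}{64} \approx -867.39$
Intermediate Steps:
$z = - \frac{3}{8}$ ($z = 4 \left(- \frac{1}{4}\right) - \frac{5}{-3 - 5} = -1 - \frac{5}{-8} = -1 - - \frac{5}{8} = -1 + \frac{5}{8} = - \frac{3}{8} \approx -0.375$)
$H = 121$ ($H = \left(-11\right)^{2} = 121$)
$Y{\left(w,A \right)} = \left(- \frac{3}{8} + A\right)^{2}$ ($Y{\left(w,A \right)} = \left(A - \frac{3}{8}\right)^{2} = \left(- \frac{3}{8} + A\right)^{2}$)
$- Y{\left(94,H \right)} - -13683 = - \frac{\left(-3 + 8 \cdot 121\right)^{2}}{64} - -13683 = - \frac{\left(-3 + 968\right)^{2}}{64} + 13683 = - \frac{965^{2}}{64} + 13683 = - \frac{931225}{64} + 13683 = - \frac{55513}{64}$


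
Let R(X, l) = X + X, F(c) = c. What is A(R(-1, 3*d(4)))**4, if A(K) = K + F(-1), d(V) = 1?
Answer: 81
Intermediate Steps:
R(X, l) = 2*X
A(K) = -1 + K (A(K) = K - 1 = -1 + K)
A(R(-1, 3*d(4)))**4 = (-1 + 2*(-1))**4 = (-1 - 2)**4 = (-3)**4 = 81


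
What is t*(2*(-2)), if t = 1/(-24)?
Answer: 1/6 ≈ 0.16667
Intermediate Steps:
t = -1/24 ≈ -0.041667
t*(2*(-2)) = -(-2)/12 = -1/24*(-4) = 1/6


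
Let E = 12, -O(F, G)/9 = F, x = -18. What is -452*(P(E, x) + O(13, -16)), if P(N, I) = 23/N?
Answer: 156053/3 ≈ 52018.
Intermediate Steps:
O(F, G) = -9*F
-452*(P(E, x) + O(13, -16)) = -452*(23/12 - 9*13) = -452*(23*(1/12) - 117) = -452*(23/12 - 117) = -452*(-1381/12) = 156053/3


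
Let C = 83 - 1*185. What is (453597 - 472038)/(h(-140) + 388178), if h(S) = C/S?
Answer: -1290870/27172511 ≈ -0.047506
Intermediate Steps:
C = -102 (C = 83 - 185 = -102)
h(S) = -102/S
(453597 - 472038)/(h(-140) + 388178) = (453597 - 472038)/(-102/(-140) + 388178) = -18441/(-102*(-1/140) + 388178) = -18441/(51/70 + 388178) = -18441/27172511/70 = -18441*70/27172511 = -1290870/27172511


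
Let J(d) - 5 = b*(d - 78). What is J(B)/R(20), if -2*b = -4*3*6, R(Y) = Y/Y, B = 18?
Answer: -2155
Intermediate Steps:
R(Y) = 1
b = 36 (b = -(-4*3)*6/2 = -(-6)*6 = -1/2*(-72) = 36)
J(d) = -2803 + 36*d (J(d) = 5 + 36*(d - 78) = 5 + 36*(-78 + d) = 5 + (-2808 + 36*d) = -2803 + 36*d)
J(B)/R(20) = (-2803 + 36*18)/1 = (-2803 + 648)*1 = -2155*1 = -2155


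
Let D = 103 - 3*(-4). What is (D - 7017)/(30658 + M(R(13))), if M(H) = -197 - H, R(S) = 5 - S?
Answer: -6902/30469 ≈ -0.22653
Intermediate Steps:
D = 115 (D = 103 + 12 = 115)
(D - 7017)/(30658 + M(R(13))) = (115 - 7017)/(30658 + (-197 - (5 - 1*13))) = -6902/(30658 + (-197 - (5 - 13))) = -6902/(30658 + (-197 - 1*(-8))) = -6902/(30658 + (-197 + 8)) = -6902/(30658 - 189) = -6902/30469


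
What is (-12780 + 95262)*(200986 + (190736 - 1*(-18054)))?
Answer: 33799144032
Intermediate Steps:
(-12780 + 95262)*(200986 + (190736 - 1*(-18054))) = 82482*(200986 + (190736 + 18054)) = 82482*(200986 + 208790) = 82482*409776 = 33799144032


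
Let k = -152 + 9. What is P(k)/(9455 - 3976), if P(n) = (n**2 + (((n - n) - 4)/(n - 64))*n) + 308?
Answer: 4296127/1134153 ≈ 3.7880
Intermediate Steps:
k = -143
P(n) = 308 + n**2 - 4*n/(-64 + n) (P(n) = (n**2 + ((0 - 4)/(-64 + n))*n) + 308 = (n**2 + (-4/(-64 + n))*n) + 308 = (n**2 - 4*n/(-64 + n)) + 308 = 308 + n**2 - 4*n/(-64 + n))
P(k)/(9455 - 3976) = ((-19712 + (-143)**3 - 64*(-143)**2 + 304*(-143))/(-64 - 143))/(9455 - 3976) = ((-19712 - 2924207 - 64*20449 - 43472)/(-207))/5479 = -(-19712 - 2924207 - 1308736 - 43472)/207*(1/5479) = -1/207*(-4296127)*(1/5479) = (4296127/207)*(1/5479) = 4296127/1134153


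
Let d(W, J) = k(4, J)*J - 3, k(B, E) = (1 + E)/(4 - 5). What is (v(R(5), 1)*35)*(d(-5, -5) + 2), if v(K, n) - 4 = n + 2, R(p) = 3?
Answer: -5145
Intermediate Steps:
k(B, E) = -1 - E (k(B, E) = (1 + E)/(-1) = (1 + E)*(-1) = -1 - E)
d(W, J) = -3 + J*(-1 - J) (d(W, J) = (-1 - J)*J - 3 = J*(-1 - J) - 3 = -3 + J*(-1 - J))
v(K, n) = 6 + n (v(K, n) = 4 + (n + 2) = 4 + (2 + n) = 6 + n)
(v(R(5), 1)*35)*(d(-5, -5) + 2) = ((6 + 1)*35)*((-3 - 1*(-5)*(1 - 5)) + 2) = (7*35)*((-3 - 1*(-5)*(-4)) + 2) = 245*((-3 - 20) + 2) = 245*(-23 + 2) = 245*(-21) = -5145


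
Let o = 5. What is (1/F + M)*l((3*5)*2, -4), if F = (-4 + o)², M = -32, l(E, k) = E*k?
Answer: 3720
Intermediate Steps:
F = 1 (F = (-4 + 5)² = 1² = 1)
(1/F + M)*l((3*5)*2, -4) = (1/1 - 32)*(((3*5)*2)*(-4)) = (1 - 32)*((15*2)*(-4)) = -930*(-4) = -31*(-120) = 3720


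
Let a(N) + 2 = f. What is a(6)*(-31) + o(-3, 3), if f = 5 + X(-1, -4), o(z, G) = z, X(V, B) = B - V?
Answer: -3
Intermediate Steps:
f = 2 (f = 5 + (-4 - 1*(-1)) = 5 + (-4 + 1) = 5 - 3 = 2)
a(N) = 0 (a(N) = -2 + 2 = 0)
a(6)*(-31) + o(-3, 3) = 0*(-31) - 3 = 0 - 3 = -3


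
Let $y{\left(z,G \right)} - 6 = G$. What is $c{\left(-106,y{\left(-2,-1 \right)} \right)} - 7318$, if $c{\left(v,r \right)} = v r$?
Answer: $-7848$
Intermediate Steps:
$y{\left(z,G \right)} = 6 + G$
$c{\left(v,r \right)} = r v$
$c{\left(-106,y{\left(-2,-1 \right)} \right)} - 7318 = \left(6 - 1\right) \left(-106\right) - 7318 = 5 \left(-106\right) - 7318 = -530 - 7318 = -7848$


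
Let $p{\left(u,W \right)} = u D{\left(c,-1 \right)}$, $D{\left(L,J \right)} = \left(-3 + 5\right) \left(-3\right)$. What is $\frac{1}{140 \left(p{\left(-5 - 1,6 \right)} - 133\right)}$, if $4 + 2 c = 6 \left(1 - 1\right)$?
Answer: $- \frac{1}{13580} \approx -7.3638 \cdot 10^{-5}$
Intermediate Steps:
$c = -2$ ($c = -2 + \frac{6 \left(1 - 1\right)}{2} = -2 + \frac{6 \cdot 0}{2} = -2 + \frac{1}{2} \cdot 0 = -2 + 0 = -2$)
$D{\left(L,J \right)} = -6$ ($D{\left(L,J \right)} = 2 \left(-3\right) = -6$)
$p{\left(u,W \right)} = - 6 u$ ($p{\left(u,W \right)} = u \left(-6\right) = - 6 u$)
$\frac{1}{140 \left(p{\left(-5 - 1,6 \right)} - 133\right)} = \frac{1}{140 \left(- 6 \left(-5 - 1\right) - 133\right)} = \frac{1}{140 \left(\left(-6\right) \left(-6\right) - 133\right)} = \frac{1}{140 \left(36 - 133\right)} = \frac{1}{140 \left(-97\right)} = \frac{1}{-13580} = - \frac{1}{13580}$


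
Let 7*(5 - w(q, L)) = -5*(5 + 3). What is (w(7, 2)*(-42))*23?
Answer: -10350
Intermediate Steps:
w(q, L) = 75/7 (w(q, L) = 5 - (-5)*(5 + 3)/7 = 5 - (-5)*8/7 = 5 - 1/7*(-40) = 5 + 40/7 = 75/7)
(w(7, 2)*(-42))*23 = ((75/7)*(-42))*23 = -450*23 = -10350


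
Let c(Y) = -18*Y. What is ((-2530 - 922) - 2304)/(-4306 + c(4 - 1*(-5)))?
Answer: 1439/1117 ≈ 1.2883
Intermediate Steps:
((-2530 - 922) - 2304)/(-4306 + c(4 - 1*(-5))) = ((-2530 - 922) - 2304)/(-4306 - 18*(4 - 1*(-5))) = (-3452 - 2304)/(-4306 - 18*(4 + 5)) = -5756/(-4306 - 18*9) = -5756/(-4306 - 162) = -5756/(-4468) = -5756*(-1/4468) = 1439/1117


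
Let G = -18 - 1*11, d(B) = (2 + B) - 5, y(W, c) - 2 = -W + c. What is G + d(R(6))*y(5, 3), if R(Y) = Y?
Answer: -29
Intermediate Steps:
y(W, c) = 2 + c - W (y(W, c) = 2 + (-W + c) = 2 + (c - W) = 2 + c - W)
d(B) = -3 + B
G = -29 (G = -18 - 11 = -29)
G + d(R(6))*y(5, 3) = -29 + (-3 + 6)*(2 + 3 - 1*5) = -29 + 3*(2 + 3 - 5) = -29 + 3*0 = -29 + 0 = -29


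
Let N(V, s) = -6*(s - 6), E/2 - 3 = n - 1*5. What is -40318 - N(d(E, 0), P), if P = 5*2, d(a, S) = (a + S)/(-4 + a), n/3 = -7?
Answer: -40294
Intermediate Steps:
n = -21 (n = 3*(-7) = -21)
E = -46 (E = 6 + 2*(-21 - 1*5) = 6 + 2*(-21 - 5) = 6 + 2*(-26) = 6 - 52 = -46)
d(a, S) = (S + a)/(-4 + a)
P = 10
N(V, s) = 36 - 6*s (N(V, s) = -6*(-6 + s) = 36 - 6*s)
-40318 - N(d(E, 0), P) = -40318 - (36 - 6*10) = -40318 - (36 - 60) = -40318 - 1*(-24) = -40318 + 24 = -40294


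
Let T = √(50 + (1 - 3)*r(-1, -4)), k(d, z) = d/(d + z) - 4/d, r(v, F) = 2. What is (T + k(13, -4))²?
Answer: 647383/13689 + 266*√46/117 ≈ 62.712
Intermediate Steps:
k(d, z) = -4/d + d/(d + z)
T = √46 (T = √(50 + (1 - 3)*2) = √(50 - 2*2) = √(50 - 4) = √46 ≈ 6.7823)
(T + k(13, -4))² = (√46 + (13² - 4*13 - 4*(-4))/(13*(13 - 4)))² = (√46 + (1/13)*(169 - 52 + 16)/9)² = (√46 + (1/13)*(⅑)*133)² = (√46 + 133/117)² = (133/117 + √46)²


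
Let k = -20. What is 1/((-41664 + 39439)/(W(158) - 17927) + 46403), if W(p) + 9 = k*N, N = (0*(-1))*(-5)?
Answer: 17936/832286433 ≈ 2.1550e-5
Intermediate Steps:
N = 0 (N = 0*(-5) = 0)
W(p) = -9 (W(p) = -9 - 20*0 = -9 + 0 = -9)
1/((-41664 + 39439)/(W(158) - 17927) + 46403) = 1/((-41664 + 39439)/(-9 - 17927) + 46403) = 1/(-2225/(-17936) + 46403) = 1/(-2225*(-1/17936) + 46403) = 1/(2225/17936 + 46403) = 1/(832286433/17936) = 17936/832286433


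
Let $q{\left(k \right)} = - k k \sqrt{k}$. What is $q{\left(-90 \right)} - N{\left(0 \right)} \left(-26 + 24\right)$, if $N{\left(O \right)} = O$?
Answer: $- 24300 i \sqrt{10} \approx - 76843.0 i$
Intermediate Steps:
$q{\left(k \right)} = - k^{\frac{5}{2}}$ ($q{\left(k \right)} = - k^{2} \sqrt{k} = - k^{\frac{5}{2}}$)
$q{\left(-90 \right)} - N{\left(0 \right)} \left(-26 + 24\right) = - \left(-90\right)^{\frac{5}{2}} - 0 \left(-26 + 24\right) = - 24300 i \sqrt{10} - 0 \left(-2\right) = - 24300 i \sqrt{10} - 0 = - 24300 i \sqrt{10} + 0 = - 24300 i \sqrt{10}$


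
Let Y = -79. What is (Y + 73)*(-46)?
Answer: 276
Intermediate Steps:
(Y + 73)*(-46) = (-79 + 73)*(-46) = -6*(-46) = 276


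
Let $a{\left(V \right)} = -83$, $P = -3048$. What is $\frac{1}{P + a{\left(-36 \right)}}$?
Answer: $- \frac{1}{3131} \approx -0.00031939$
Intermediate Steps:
$\frac{1}{P + a{\left(-36 \right)}} = \frac{1}{-3048 - 83} = \frac{1}{-3131} = - \frac{1}{3131}$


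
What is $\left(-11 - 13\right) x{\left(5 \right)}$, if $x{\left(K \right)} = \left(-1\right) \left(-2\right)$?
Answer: $-48$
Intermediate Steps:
$x{\left(K \right)} = 2$
$\left(-11 - 13\right) x{\left(5 \right)} = \left(-11 - 13\right) 2 = \left(-24\right) 2 = -48$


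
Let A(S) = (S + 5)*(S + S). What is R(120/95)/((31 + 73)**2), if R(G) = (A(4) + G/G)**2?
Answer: 5329/10816 ≈ 0.49270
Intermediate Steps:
A(S) = 2*S*(5 + S) (A(S) = (5 + S)*(2*S) = 2*S*(5 + S))
R(G) = 5329 (R(G) = (2*4*(5 + 4) + G/G)**2 = (2*4*9 + 1)**2 = (72 + 1)**2 = 73**2 = 5329)
R(120/95)/((31 + 73)**2) = 5329/((31 + 73)**2) = 5329/(104**2) = 5329/10816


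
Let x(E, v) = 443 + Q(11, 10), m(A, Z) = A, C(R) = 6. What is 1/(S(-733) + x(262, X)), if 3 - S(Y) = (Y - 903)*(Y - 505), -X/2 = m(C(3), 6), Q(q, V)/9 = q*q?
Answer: -1/2023833 ≈ -4.9411e-7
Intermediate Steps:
Q(q, V) = 9*q² (Q(q, V) = 9*(q*q) = 9*q²)
X = -12 (X = -2*6 = -12)
S(Y) = 3 - (-903 + Y)*(-505 + Y) (S(Y) = 3 - (Y - 903)*(Y - 505) = 3 - (-903 + Y)*(-505 + Y))
x(E, v) = 1532 (x(E, v) = 443 + 9*11² = 443 + 9*121 = 443 + 1089 = 1532)
1/(S(-733) + x(262, X)) = 1/((-456012 - 1*(-733)² + 1408*(-733)) + 1532) = 1/((-456012 - 1*537289 - 1032064) + 1532) = 1/((-456012 - 537289 - 1032064) + 1532) = 1/(-2025365 + 1532) = 1/(-2023833) = -1/2023833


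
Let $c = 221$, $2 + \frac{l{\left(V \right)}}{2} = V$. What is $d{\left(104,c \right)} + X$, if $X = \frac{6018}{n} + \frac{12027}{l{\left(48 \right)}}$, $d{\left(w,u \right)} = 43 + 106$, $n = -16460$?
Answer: $\frac{105761111}{378580} \approx 279.36$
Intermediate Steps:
$l{\left(V \right)} = -4 + 2 V$
$d{\left(w,u \right)} = 149$
$X = \frac{49352691}{378580}$ ($X = \frac{6018}{-16460} + \frac{12027}{-4 + 2 \cdot 48} = 6018 \left(- \frac{1}{16460}\right) + \frac{12027}{-4 + 96} = - \frac{3009}{8230} + \frac{12027}{92} = \frac{49352691}{378580} \approx 130.36$)
$d{\left(104,c \right)} + X = 149 + \frac{49352691}{378580} = \frac{105761111}{378580}$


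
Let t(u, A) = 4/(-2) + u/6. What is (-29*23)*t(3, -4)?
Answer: 2001/2 ≈ 1000.5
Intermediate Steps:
t(u, A) = -2 + u/6 (t(u, A) = 4*(-½) + u*(⅙) = -2 + u/6)
(-29*23)*t(3, -4) = (-29*23)*(-2 + (⅙)*3) = -667*(-2 + ½) = -667*(-3/2) = 2001/2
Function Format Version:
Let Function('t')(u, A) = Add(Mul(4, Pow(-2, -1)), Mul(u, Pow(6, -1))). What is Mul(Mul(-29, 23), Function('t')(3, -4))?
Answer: Rational(2001, 2) ≈ 1000.5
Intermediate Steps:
Function('t')(u, A) = Add(-2, Mul(Rational(1, 6), u)) (Function('t')(u, A) = Add(Mul(4, Rational(-1, 2)), Mul(u, Rational(1, 6))) = Add(-2, Mul(Rational(1, 6), u)))
Mul(Mul(-29, 23), Function('t')(3, -4)) = Mul(Mul(-29, 23), Add(-2, Mul(Rational(1, 6), 3))) = Mul(-667, Add(-2, Rational(1, 2))) = Mul(-667, Rational(-3, 2)) = Rational(2001, 2)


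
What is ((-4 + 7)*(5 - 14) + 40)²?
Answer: 169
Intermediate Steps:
((-4 + 7)*(5 - 14) + 40)² = (3*(-9) + 40)² = (-27 + 40)² = 13² = 169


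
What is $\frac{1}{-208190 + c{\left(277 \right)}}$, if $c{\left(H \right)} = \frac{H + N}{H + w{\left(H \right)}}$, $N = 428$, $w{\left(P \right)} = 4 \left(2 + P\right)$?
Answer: $- \frac{1393}{290007965} \approx -4.8033 \cdot 10^{-6}$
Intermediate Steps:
$w{\left(P \right)} = 8 + 4 P$
$c{\left(H \right)} = \frac{428 + H}{8 + 5 H}$ ($c{\left(H \right)} = \frac{H + 428}{H + \left(8 + 4 H\right)} = \frac{428 + H}{8 + 5 H}$)
$\frac{1}{-208190 + c{\left(277 \right)}} = \frac{1}{-208190 + \frac{428 + 277}{8 + 5 \cdot 277}} = \frac{1}{-208190 + \frac{1}{8 + 1385} \cdot 705} = \frac{1}{-208190 + \frac{1}{1393} \cdot 705} = \frac{1}{-208190 + \frac{705}{1393}} = \frac{1}{- \frac{290007965}{1393}} = - \frac{1393}{290007965}$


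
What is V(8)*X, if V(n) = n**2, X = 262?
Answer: 16768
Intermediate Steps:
V(8)*X = 8**2*262 = 64*262 = 16768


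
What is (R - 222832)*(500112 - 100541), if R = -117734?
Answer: -136080297186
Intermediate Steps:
(R - 222832)*(500112 - 100541) = (-117734 - 222832)*(500112 - 100541) = -340566*399571 = -136080297186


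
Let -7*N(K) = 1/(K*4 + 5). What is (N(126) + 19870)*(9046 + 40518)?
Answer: 3508973041276/3563 ≈ 9.8484e+8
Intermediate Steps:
N(K) = -1/(7*(5 + 4*K)) (N(K) = -1/(7*(K*4 + 5)) = -1/(7*(4*K + 5)) = -1/(7*(5 + 4*K)))
(N(126) + 19870)*(9046 + 40518) = (-1/(35 + 28*126) + 19870)*(9046 + 40518) = (-1/(35 + 3528) + 19870)*49564 = (-1/3563 + 19870)*49564 = (70796809/3563)*49564 = 3508973041276/3563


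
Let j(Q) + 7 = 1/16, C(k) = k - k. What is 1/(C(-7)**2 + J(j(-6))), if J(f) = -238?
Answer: -1/238 ≈ -0.0042017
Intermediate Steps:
C(k) = 0
j(Q) = -111/16 (j(Q) = -7 + 1/16 = -111/16)
1/(C(-7)**2 + J(j(-6))) = 1/(0**2 - 238) = 1/(0 - 238) = 1/(-238) = -1/238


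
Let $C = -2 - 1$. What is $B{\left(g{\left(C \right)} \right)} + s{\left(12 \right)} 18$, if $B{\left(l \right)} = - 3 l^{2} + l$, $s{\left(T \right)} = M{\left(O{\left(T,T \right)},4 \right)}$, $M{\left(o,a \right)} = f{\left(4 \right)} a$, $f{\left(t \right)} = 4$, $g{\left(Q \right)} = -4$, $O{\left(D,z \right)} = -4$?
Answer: $236$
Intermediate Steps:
$C = -3$
$M{\left(o,a \right)} = 4 a$
$s{\left(T \right)} = 16$ ($s{\left(T \right)} = 4 \cdot 4 = 16$)
$B{\left(l \right)} = l - 3 l^{2}$
$B{\left(g{\left(C \right)} \right)} + s{\left(12 \right)} 18 = - 4 \left(1 - -12\right) + 16 \cdot 18 = - 4 \left(1 + 12\right) + 288 = \left(-4\right) 13 + 288 = -52 + 288 = 236$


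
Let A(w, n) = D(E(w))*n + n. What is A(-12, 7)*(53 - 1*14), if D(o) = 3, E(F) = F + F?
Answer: 1092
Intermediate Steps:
E(F) = 2*F
A(w, n) = 4*n (A(w, n) = 3*n + n = 4*n)
A(-12, 7)*(53 - 1*14) = (4*7)*(53 - 1*14) = 28*(53 - 14) = 28*39 = 1092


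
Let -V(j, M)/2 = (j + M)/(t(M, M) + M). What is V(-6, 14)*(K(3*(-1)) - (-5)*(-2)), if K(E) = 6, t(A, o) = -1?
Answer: 64/13 ≈ 4.9231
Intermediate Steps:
V(j, M) = -2*(M + j)/(-1 + M) (V(j, M) = -2*(j + M)/(-1 + M) = -2*(M + j)/(-1 + M))
V(-6, 14)*(K(3*(-1)) - (-5)*(-2)) = (2*(-1*14 - 1*(-6))/(-1 + 14))*(6 - (-5)*(-2)) = (2*(-14 + 6)/13)*(6 - 1*10) = (2*(1/13)*(-8))*(6 - 10) = -16/13*(-4) = 64/13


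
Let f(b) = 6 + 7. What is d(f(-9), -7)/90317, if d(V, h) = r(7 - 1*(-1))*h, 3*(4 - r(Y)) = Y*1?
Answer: -28/270951 ≈ -0.00010334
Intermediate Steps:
r(Y) = 4 - Y/3
f(b) = 13
d(V, h) = 4*h/3 (d(V, h) = (4 - (7 - 1*(-1))/3)*h = (4 - (7 + 1)/3)*h = (4 - ⅓*8)*h = (4 - 8/3)*h = 4*h/3)
d(f(-9), -7)/90317 = ((4/3)*(-7))/90317 = -28/3*1/90317 = -28/270951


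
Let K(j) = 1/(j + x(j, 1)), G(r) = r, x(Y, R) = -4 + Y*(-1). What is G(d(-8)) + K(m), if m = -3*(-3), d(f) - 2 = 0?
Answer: 7/4 ≈ 1.7500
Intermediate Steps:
d(f) = 2 (d(f) = 2 + 0 = 2)
m = 9
x(Y, R) = -4 - Y
K(j) = -¼ (K(j) = 1/(j + (-4 - j)) = 1/(-4) = -¼)
G(d(-8)) + K(m) = 2 - ¼ = 7/4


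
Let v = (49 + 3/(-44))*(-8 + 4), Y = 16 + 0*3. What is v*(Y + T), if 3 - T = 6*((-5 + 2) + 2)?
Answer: -53825/11 ≈ -4893.2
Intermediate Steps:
Y = 16 (Y = 16 + 0 = 16)
T = 9 (T = 3 - 6*((-5 + 2) + 2) = 3 - 6*(-3 + 2) = 3 - 6*(-1) = 3 - 1*(-6) = 3 + 6 = 9)
v = -2153/11 (v = (49 + 3*(-1/44))*(-4) = (49 - 3/44)*(-4) = (2153/44)*(-4) = -2153/11 ≈ -195.73)
v*(Y + T) = -2153*(16 + 9)/11 = -2153/11*25 = -53825/11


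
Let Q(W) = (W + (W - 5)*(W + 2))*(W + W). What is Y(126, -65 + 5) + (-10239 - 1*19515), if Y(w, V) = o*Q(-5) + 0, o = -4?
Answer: -28754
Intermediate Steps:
Q(W) = 2*W*(W + (-5 + W)*(2 + W)) (Q(W) = (W + (-5 + W)*(2 + W))*(2*W) = 2*W*(W + (-5 + W)*(2 + W)))
Y(w, V) = 1000 (Y(w, V) = -8*(-5)*(-10 + (-5)² - 2*(-5)) + 0 = -8*(-5)*(-10 + 25 + 10) + 0 = -8*(-5)*25 + 0 = -4*(-250) + 0 = 1000 + 0 = 1000)
Y(126, -65 + 5) + (-10239 - 1*19515) = 1000 + (-10239 - 1*19515) = 1000 + (-10239 - 19515) = 1000 - 29754 = -28754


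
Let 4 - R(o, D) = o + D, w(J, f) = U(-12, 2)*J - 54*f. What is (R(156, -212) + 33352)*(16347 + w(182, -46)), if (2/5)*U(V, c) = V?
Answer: 446751852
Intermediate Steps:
U(V, c) = 5*V/2
w(J, f) = -54*f - 30*J (w(J, f) = ((5/2)*(-12))*J - 54*f = -30*J - 54*f = -54*f - 30*J)
R(o, D) = 4 - D - o (R(o, D) = 4 - (o + D) = 4 - (D + o) = 4 + (-D - o) = 4 - D - o)
(R(156, -212) + 33352)*(16347 + w(182, -46)) = ((4 - 1*(-212) - 1*156) + 33352)*(16347 + (-54*(-46) - 30*182)) = ((4 + 212 - 156) + 33352)*(16347 + (2484 - 5460)) = (60 + 33352)*(16347 - 2976) = 33412*13371 = 446751852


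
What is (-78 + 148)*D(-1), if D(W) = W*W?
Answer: 70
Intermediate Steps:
D(W) = W²
(-78 + 148)*D(-1) = (-78 + 148)*(-1)² = 70*1 = 70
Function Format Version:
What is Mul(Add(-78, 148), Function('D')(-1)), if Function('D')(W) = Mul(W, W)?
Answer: 70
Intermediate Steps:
Function('D')(W) = Pow(W, 2)
Mul(Add(-78, 148), Function('D')(-1)) = Mul(Add(-78, 148), Pow(-1, 2)) = Mul(70, 1) = 70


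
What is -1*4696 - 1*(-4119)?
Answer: -577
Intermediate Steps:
-1*4696 - 1*(-4119) = -4696 + 4119 = -577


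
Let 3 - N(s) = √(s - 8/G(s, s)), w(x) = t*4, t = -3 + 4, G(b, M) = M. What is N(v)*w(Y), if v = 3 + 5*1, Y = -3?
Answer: 12 - 4*√7 ≈ 1.4170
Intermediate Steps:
t = 1
w(x) = 4 (w(x) = 1*4 = 4)
v = 8 (v = 3 + 5 = 8)
N(s) = 3 - √(s - 8/s)
N(v)*w(Y) = (3 - √(8 - 8/8))*4 = (3 - √(8 - 8*⅛))*4 = (3 - √(8 - 1))*4 = (3 - √7)*4 = 12 - 4*√7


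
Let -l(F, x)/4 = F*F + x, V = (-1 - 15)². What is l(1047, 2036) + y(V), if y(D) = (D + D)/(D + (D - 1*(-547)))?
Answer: -4652165308/1059 ≈ -4.3930e+6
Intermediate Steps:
V = 256 (V = (-16)² = 256)
y(D) = 2*D/(547 + 2*D) (y(D) = (2*D)/(D + (D + 547)) = (2*D)/(D + (547 + D)) = (2*D)/(547 + 2*D) = 2*D/(547 + 2*D))
l(F, x) = -4*x - 4*F² (l(F, x) = -4*(F*F + x) = -4*(F² + x) = -4*(x + F²) = -4*x - 4*F²)
l(1047, 2036) + y(V) = (-4*2036 - 4*1047²) + 2*256/(547 + 2*256) = (-8144 - 4*1096209) + 2*256/(547 + 512) = (-8144 - 4384836) + 2*256/1059 = -4392980 + 2*256*(1/1059) = -4392980 + 512/1059 = -4652165308/1059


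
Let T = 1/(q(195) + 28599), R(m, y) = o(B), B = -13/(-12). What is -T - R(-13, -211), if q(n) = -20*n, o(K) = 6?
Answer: -148195/24699 ≈ -6.0000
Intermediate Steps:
B = 13/12 (B = -13*(-1/12) = 13/12 ≈ 1.0833)
R(m, y) = 6
T = 1/24699 (T = 1/(-20*195 + 28599) = 1/(-3900 + 28599) = 1/24699 ≈ 4.0487e-5)
-T - R(-13, -211) = -1*1/24699 - 1*6 = -1/24699 - 6 = -148195/24699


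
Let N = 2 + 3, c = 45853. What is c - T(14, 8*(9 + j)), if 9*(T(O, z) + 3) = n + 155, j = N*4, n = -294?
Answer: 412843/9 ≈ 45871.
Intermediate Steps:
N = 5
j = 20 (j = 5*4 = 20)
T(O, z) = -166/9 (T(O, z) = -3 + (-294 + 155)/9 = -3 + (⅑)*(-139) = -3 - 139/9 = -166/9)
c - T(14, 8*(9 + j)) = 45853 - 1*(-166/9) = 45853 + 166/9 = 412843/9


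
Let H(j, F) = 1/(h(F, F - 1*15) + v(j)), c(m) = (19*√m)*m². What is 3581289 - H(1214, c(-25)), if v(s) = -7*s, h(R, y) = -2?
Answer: 30440956501/8500 ≈ 3.5813e+6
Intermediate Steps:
c(m) = 19*m^(5/2)
H(j, F) = 1/(-2 - 7*j)
3581289 - H(1214, c(-25)) = 3581289 - (-1)/(2 + 7*1214) = 3581289 - (-1)/(2 + 8498) = 3581289 - (-1)/8500 = 3581289 - 1*(-1/8500) = 3581289 + 1/8500 = 30440956501/8500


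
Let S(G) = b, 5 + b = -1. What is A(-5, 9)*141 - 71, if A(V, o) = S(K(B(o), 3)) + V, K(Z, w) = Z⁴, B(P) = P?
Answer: -1622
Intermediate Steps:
b = -6 (b = -5 - 1 = -6)
S(G) = -6
A(V, o) = -6 + V
A(-5, 9)*141 - 71 = (-6 - 5)*141 - 71 = -11*141 - 71 = -1551 - 71 = -1622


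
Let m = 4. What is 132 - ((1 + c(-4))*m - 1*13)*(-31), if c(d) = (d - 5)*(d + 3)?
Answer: 969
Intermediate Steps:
c(d) = (-5 + d)*(3 + d)
132 - ((1 + c(-4))*m - 1*13)*(-31) = 132 - ((1 + (-15 + (-4)² - 2*(-4)))*4 - 1*13)*(-31) = 132 - ((1 + (-15 + 16 + 8))*4 - 13)*(-31) = 132 - ((1 + 9)*4 - 13)*(-31) = 132 - (10*4 - 13)*(-31) = 132 - (40 - 13)*(-31) = 132 - 1*27*(-31) = 132 - 27*(-31) = 132 + 837 = 969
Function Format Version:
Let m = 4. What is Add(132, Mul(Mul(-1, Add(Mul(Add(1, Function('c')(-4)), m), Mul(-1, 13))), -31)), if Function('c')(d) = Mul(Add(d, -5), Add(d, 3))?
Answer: 969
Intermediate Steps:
Function('c')(d) = Mul(Add(-5, d), Add(3, d))
Add(132, Mul(Mul(-1, Add(Mul(Add(1, Function('c')(-4)), m), Mul(-1, 13))), -31)) = Add(132, Mul(Mul(-1, Add(Mul(Add(1, Add(-15, Pow(-4, 2), Mul(-2, -4))), 4), Mul(-1, 13))), -31)) = Add(132, Mul(Mul(-1, Add(Mul(Add(1, Add(-15, 16, 8)), 4), -13)), -31)) = Add(132, Mul(Mul(-1, Add(Mul(Add(1, 9), 4), -13)), -31)) = Add(132, Mul(Mul(-1, Add(Mul(10, 4), -13)), -31)) = Add(132, Mul(Mul(-1, Add(40, -13)), -31)) = Add(132, Mul(Mul(-1, 27), -31)) = Add(132, Mul(-27, -31)) = Add(132, 837) = 969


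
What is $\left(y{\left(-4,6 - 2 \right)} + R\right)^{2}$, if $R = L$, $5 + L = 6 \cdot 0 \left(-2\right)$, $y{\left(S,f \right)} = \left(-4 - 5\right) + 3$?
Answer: $121$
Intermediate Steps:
$y{\left(S,f \right)} = -6$ ($y{\left(S,f \right)} = -9 + 3 = -6$)
$L = -5$ ($L = -5 + 6 \cdot 0 \left(-2\right) = -5 + 0 \left(-2\right) = -5 + 0 = -5$)
$R = -5$
$\left(y{\left(-4,6 - 2 \right)} + R\right)^{2} = \left(-6 - 5\right)^{2} = \left(-11\right)^{2} = 121$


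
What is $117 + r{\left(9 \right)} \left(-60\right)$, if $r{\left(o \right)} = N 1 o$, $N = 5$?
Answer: $-2583$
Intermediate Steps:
$r{\left(o \right)} = 5 o$ ($r{\left(o \right)} = 5 \cdot 1 o = 5 o$)
$117 + r{\left(9 \right)} \left(-60\right) = 117 + 5 \cdot 9 \left(-60\right) = 117 + 45 \left(-60\right) = 117 - 2700 = -2583$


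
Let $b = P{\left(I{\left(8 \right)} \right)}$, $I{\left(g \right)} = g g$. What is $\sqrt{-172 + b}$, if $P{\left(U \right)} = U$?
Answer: $6 i \sqrt{3} \approx 10.392 i$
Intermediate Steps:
$I{\left(g \right)} = g^{2}$
$b = 64$ ($b = 8^{2} = 64$)
$\sqrt{-172 + b} = \sqrt{-172 + 64} = \sqrt{-108} = 6 i \sqrt{3}$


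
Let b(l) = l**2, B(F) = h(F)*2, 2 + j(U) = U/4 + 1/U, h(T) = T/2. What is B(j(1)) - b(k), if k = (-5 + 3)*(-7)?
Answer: -787/4 ≈ -196.75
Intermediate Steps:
h(T) = T/2 (h(T) = T*(1/2) = T/2)
k = 14 (k = -2*(-7) = 14)
j(U) = -2 + 1/U + U/4 (j(U) = -2 + (U/4 + 1/U) = -2 + (1/U + U/4) = -2 + 1/U + U/4)
B(F) = F (B(F) = (F/2)*2 = F)
B(j(1)) - b(k) = (-2 + 1/1 + (1/4)*1) - 1*14**2 = (-2 + 1 + 1/4) - 1*196 = -3/4 - 196 = -787/4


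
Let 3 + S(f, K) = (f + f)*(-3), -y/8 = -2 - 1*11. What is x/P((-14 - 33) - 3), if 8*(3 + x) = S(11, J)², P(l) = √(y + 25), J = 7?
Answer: 1579*√129/344 ≈ 52.134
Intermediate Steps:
y = 104 (y = -8*(-2 - 1*11) = -8*(-2 - 11) = -8*(-13) = 104)
P(l) = √129 (P(l) = √(104 + 25) = √129)
S(f, K) = -3 - 6*f (S(f, K) = -3 + (f + f)*(-3) = -3 + (2*f)*(-3) = -3 - 6*f)
x = 4737/8 (x = -3 + (-3 - 6*11)²/8 = -3 + (-3 - 66)²/8 = -3 + (⅛)*(-69)² = -3 + (⅛)*4761 = -3 + 4761/8 = 4737/8 ≈ 592.13)
x/P((-14 - 33) - 3) = 4737/(8*(√129)) = 4737*(√129/129)/8 = 1579*√129/344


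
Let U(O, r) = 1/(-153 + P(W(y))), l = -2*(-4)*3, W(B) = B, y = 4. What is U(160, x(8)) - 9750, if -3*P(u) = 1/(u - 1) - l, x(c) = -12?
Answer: -12733509/1306 ≈ -9750.0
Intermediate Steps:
l = 24 (l = 8*3 = 24)
P(u) = 8 - 1/(3*(-1 + u)) (P(u) = -(1/(u - 1) - 1*24)/3 = -(1/(-1 + u) - 24)/3 = -(-24 + 1/(-1 + u))/3 = 8 - 1/(3*(-1 + u)))
U(O, r) = -9/1306 (U(O, r) = 1/(-153 + (-25 + 24*4)/(3*(-1 + 4))) = 1/(-153 + (1/3)*(-25 + 96)/3) = 1/(-153 + (1/3)*(1/3)*71) = 1/(-153 + 71/9) = 1/(-1306/9) = -9/1306)
U(160, x(8)) - 9750 = -9/1306 - 9750 = -12733509/1306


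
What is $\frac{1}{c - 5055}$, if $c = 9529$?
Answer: $\frac{1}{4474} \approx 0.00022351$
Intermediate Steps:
$\frac{1}{c - 5055} = \frac{1}{9529 - 5055} = \frac{1}{4474}$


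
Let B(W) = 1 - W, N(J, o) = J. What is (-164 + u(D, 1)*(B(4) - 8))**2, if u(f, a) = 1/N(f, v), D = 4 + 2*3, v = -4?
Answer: 2725801/100 ≈ 27258.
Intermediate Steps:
D = 10 (D = 4 + 6 = 10)
u(f, a) = 1/f
(-164 + u(D, 1)*(B(4) - 8))**2 = (-164 + ((1 - 1*4) - 8)/10)**2 = (-164 + ((1 - 4) - 8)/10)**2 = (-164 + (-3 - 8)/10)**2 = (-164 + (1/10)*(-11))**2 = (-164 - 11/10)**2 = (-1651/10)**2 = 2725801/100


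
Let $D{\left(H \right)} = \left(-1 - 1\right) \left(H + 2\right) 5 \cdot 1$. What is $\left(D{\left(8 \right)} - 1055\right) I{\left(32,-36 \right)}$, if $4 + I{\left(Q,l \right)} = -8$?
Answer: $13860$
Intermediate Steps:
$I{\left(Q,l \right)} = -12$ ($I{\left(Q,l \right)} = -4 - 8 = -12$)
$D{\left(H \right)} = -20 - 10 H$ ($D{\left(H \right)} = - 2 \left(2 + H\right) 5 \cdot 1 = \left(-4 - 2 H\right) 5 \cdot 1 = \left(-20 - 10 H\right) 1 = -20 - 10 H$)
$\left(D{\left(8 \right)} - 1055\right) I{\left(32,-36 \right)} = \left(\left(-20 - 80\right) - 1055\right) \left(-12\right) = \left(-100 - 1055\right) \left(-12\right) = \left(-1155\right) \left(-12\right) = 13860$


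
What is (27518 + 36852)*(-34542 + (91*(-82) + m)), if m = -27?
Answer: -2705535470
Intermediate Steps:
(27518 + 36852)*(-34542 + (91*(-82) + m)) = (27518 + 36852)*(-34542 + (91*(-82) - 27)) = 64370*(-34542 + (-7462 - 27)) = 64370*(-34542 - 7489) = 64370*(-42031) = -2705535470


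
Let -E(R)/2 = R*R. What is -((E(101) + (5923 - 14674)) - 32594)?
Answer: 61747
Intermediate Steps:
E(R) = -2*R**2 (E(R) = -2*R*R = -2*R**2)
-((E(101) + (5923 - 14674)) - 32594) = -((-2*101**2 + (5923 - 14674)) - 32594) = -((-2*10201 - 8751) - 32594) = -((-20402 - 8751) - 32594) = -(-29153 - 32594) = -1*(-61747) = 61747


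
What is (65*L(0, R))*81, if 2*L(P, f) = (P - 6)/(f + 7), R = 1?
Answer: -15795/8 ≈ -1974.4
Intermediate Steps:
L(P, f) = (-6 + P)/(2*(7 + f)) (L(P, f) = ((P - 6)/(f + 7))/2 = ((-6 + P)/(7 + f))/2 = (-6 + P)/(2*(7 + f)))
(65*L(0, R))*81 = (65*((-6 + 0)/(2*(7 + 1))))*81 = (65*((½)*(-6)/8))*81 = (65*((½)*(⅛)*(-6)))*81 = (65*(-3/8))*81 = -195/8*81 = -15795/8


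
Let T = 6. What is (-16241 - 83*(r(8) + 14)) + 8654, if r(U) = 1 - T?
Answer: -8334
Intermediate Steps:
r(U) = -5 (r(U) = 1 - 1*6 = 1 - 6 = -5)
(-16241 - 83*(r(8) + 14)) + 8654 = (-16241 - 83*(-5 + 14)) + 8654 = (-16241 - 83*9) + 8654 = (-16241 - 747) + 8654 = -16988 + 8654 = -8334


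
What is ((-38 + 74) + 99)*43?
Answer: 5805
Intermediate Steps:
((-38 + 74) + 99)*43 = (36 + 99)*43 = 135*43 = 5805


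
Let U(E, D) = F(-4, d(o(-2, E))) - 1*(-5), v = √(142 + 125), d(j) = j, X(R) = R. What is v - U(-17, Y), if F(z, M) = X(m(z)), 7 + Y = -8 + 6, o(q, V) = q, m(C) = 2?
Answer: -7 + √267 ≈ 9.3401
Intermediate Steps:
Y = -9 (Y = -7 + (-8 + 6) = -7 - 2 = -9)
F(z, M) = 2
v = √267 ≈ 16.340
U(E, D) = 7 (U(E, D) = 2 - 1*(-5) = 2 + 5 = 7)
v - U(-17, Y) = √267 - 1*7 = √267 - 7 = -7 + √267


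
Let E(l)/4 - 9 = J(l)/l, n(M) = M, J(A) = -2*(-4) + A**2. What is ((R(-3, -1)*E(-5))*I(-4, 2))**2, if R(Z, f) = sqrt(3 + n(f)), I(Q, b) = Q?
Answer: 73728/25 ≈ 2949.1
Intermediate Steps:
J(A) = 8 + A**2
R(Z, f) = sqrt(3 + f)
E(l) = 36 + 4*(8 + l**2)/l (E(l) = 36 + 4*((8 + l**2)/l) = 36 + 4*(8 + l**2)/l)
((R(-3, -1)*E(-5))*I(-4, 2))**2 = ((sqrt(3 - 1)*(36 + 4*(-5) + 32/(-5)))*(-4))**2 = ((sqrt(2)*(36 - 20 + 32*(-1/5)))*(-4))**2 = ((sqrt(2)*(36 - 20 - 32/5))*(-4))**2 = ((sqrt(2)*(48/5))*(-4))**2 = ((48*sqrt(2)/5)*(-4))**2 = (-192*sqrt(2)/5)**2 = 73728/25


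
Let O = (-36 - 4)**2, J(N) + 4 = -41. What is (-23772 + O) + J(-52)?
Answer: -22217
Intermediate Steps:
J(N) = -45 (J(N) = -4 - 41 = -45)
O = 1600 (O = (-40)**2 = 1600)
(-23772 + O) + J(-52) = (-23772 + 1600) - 45 = -22172 - 45 = -22217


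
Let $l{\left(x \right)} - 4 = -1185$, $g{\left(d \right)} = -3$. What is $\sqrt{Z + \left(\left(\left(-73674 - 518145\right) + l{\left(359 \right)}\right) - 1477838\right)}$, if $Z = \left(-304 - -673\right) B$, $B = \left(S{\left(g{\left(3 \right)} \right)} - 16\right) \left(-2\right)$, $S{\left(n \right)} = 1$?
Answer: $2 i \sqrt{514942} \approx 1435.2 i$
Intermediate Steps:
$l{\left(x \right)} = -1181$ ($l{\left(x \right)} = 4 - 1185 = -1181$)
$B = 30$ ($B = \left(1 - 16\right) \left(-2\right) = \left(-15\right) \left(-2\right) = 30$)
$Z = 11070$ ($Z = \left(-304 - -673\right) 30 = \left(-304 + 673\right) 30 = 369 \cdot 30 = 11070$)
$\sqrt{Z + \left(\left(\left(-73674 - 518145\right) + l{\left(359 \right)}\right) - 1477838\right)} = \sqrt{11070 - 2070838} = \sqrt{-2059768} = 2 i \sqrt{514942}$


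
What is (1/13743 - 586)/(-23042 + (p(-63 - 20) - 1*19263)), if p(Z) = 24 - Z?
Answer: 8053397/579927114 ≈ 0.013887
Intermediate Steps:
(1/13743 - 586)/(-23042 + (p(-63 - 20) - 1*19263)) = (1/13743 - 586)/(-23042 + ((24 - (-63 - 20)) - 1*19263)) = (1/13743 - 586)/(-23042 + ((24 - 1*(-83)) - 19263)) = -8053397/(13743*(-23042 + ((24 + 83) - 19263))) = -8053397/(13743*(-23042 + (107 - 19263))) = -8053397/(13743*(-23042 - 19156)) = -8053397/13743/(-42198) = -8053397/13743*(-1/42198) = 8053397/579927114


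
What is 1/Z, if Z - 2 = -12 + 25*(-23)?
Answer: -1/585 ≈ -0.0017094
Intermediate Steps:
Z = -585 (Z = 2 + (-12 + 25*(-23)) = 2 + (-12 - 575) = 2 - 587 = -585)
1/Z = 1/(-585) = -1/585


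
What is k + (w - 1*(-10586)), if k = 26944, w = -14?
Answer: 37516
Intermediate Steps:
k + (w - 1*(-10586)) = 26944 + (-14 - 1*(-10586)) = 26944 + (-14 + 10586) = 26944 + 10572 = 37516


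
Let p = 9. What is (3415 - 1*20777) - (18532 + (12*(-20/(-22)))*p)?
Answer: -395914/11 ≈ -35992.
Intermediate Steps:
(3415 - 1*20777) - (18532 + (12*(-20/(-22)))*p) = (3415 - 1*20777) - (18532 + (12*(-20/(-22)))*9) = (3415 - 20777) - (18532 + (12*(-20*(-1/22)))*9) = -17362 - (18532 + (12*(10/11))*9) = -17362 - (18532 + (120/11)*9) = -17362 - (18532 + 1080/11) = -17362 - 1*204932/11 = -17362 - 204932/11 = -395914/11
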